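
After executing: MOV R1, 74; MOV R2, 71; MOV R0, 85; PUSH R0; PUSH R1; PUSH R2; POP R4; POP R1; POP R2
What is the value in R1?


Stack trace (top is rightmost):
  MOV R1, 74  → R1 = 74
  MOV R2, 71  → R2 = 71
  MOV R0, 85  → R0 = 85
  PUSH R0  → stack: [85]
  PUSH R1  → stack: [85, 74]
  PUSH R2  → stack: [85, 74, 71]
  POP R4  → R4 = 71, stack: [85, 74]
  POP R1  → R1 = 74, stack: [85]
  POP R2  → R2 = 85, stack: []
Final: R1 = 74

74


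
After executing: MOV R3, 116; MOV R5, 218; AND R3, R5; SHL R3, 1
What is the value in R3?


Register state trace:
  MOV R3, 116  → R3 = 116 (0b01110100)
  MOV R5, 218  → R5 = 218 (0b11011010)
  AND R3, R5  → R3 = 116 AND 218 = 80 (0b01010000)
  SHL R3, 1  → R3 = 80 << 1 = 160
Final: R3 = 160

160


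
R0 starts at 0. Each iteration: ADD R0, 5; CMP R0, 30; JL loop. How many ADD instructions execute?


Loop trace (R0 starts at 0, target 30, step 5):
  ADD #1: R0 = 0 + 5 = 5  → 5 < 30, loop
  ADD #2: R0 = 5 + 5 = 10  → 10 < 30, loop
  ADD #3: R0 = 10 + 5 = 15  → 15 < 30, loop
  ADD #4: R0 = 15 + 5 = 20  → 20 < 30, loop
  ADD #5: R0 = 20 + 5 = 25  → 25 < 30, loop
  ADD #6: R0 = 25 + 5 = 30  → 30 >= 30, exit
Total ADD instructions: 6

6


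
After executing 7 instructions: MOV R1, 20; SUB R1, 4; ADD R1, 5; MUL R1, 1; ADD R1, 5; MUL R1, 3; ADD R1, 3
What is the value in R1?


Register state trace:
  MOV R1, 20  → R1 = 20
  SUB R1, 4  → R1 = 20 - 4 = 16
  ADD R1, 5  → R1 = 16 + 5 = 21
  MUL R1, 1  → R1 = 21 * 1 = 21
  ADD R1, 5  → R1 = 21 + 5 = 26
  MUL R1, 3  → R1 = 26 * 3 = 78
  ADD R1, 3  → R1 = 78 + 3 = 81
Final: R1 = 81

81


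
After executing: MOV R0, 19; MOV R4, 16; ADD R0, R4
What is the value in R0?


Register state trace:
  MOV R0, 19  → R0 = 19
  MOV R4, 16  → R4 = 16
  ADD R0, R4  → R0 = 19 + 16 = 35
Final: R0 = 35

35


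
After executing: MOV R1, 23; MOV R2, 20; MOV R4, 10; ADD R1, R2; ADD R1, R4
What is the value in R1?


Register state trace:
  MOV R1, 23  → R1 = 23
  MOV R2, 20  → R2 = 20
  MOV R4, 10  → R4 = 10
  ADD R1, R2  → R1 = 23 + 20 = 43
  ADD R1, R4  → R1 = 43 + 10 = 53
Final: R1 = 53

53


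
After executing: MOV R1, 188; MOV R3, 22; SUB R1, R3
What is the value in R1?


Register state trace:
  MOV R1, 188  → R1 = 188
  MOV R3, 22  → R3 = 22
  SUB R1, R3  → R1 = 188 - 22 = 166
Final: R1 = 166

166


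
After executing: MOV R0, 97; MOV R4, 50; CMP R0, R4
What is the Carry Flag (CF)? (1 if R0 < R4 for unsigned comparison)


Register state trace:
  MOV R0, 97  → R0 = 97
  MOV R4, 50  → R4 = 50
  CMP R0, R4  → unsigned 97 - 50: no borrow
  97 >= 50, so CF = 0
CF = 0

0


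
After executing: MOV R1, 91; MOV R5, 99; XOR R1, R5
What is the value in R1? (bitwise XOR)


Register state trace:
  MOV R1, 91  → R1 = 91 (0b01011011)
  MOV R5, 99  → R5 = 99 (0b01100011)
  XOR R1, R5  → R1 = 91 XOR 99 = 56 (0b00111000)
Final: R1 = 56

56


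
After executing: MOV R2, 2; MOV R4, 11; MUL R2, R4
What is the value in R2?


Register state trace:
  MOV R2, 2  → R2 = 2
  MOV R4, 11  → R4 = 11
  MUL R2, R4  → R2 = 2 * 11 = 22
Final: R2 = 22

22


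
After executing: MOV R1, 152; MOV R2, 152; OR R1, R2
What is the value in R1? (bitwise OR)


Register state trace:
  MOV R1, 152  → R1 = 152 (0b10011000)
  MOV R2, 152  → R2 = 152 (0b10011000)
  OR R1, R2   → R1 = 152 OR 152 = 152 (0b10011000)
Final: R1 = 152

152


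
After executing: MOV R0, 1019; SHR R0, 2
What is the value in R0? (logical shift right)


Register state trace:
  MOV R0, 1019  → R0 = 1019
  SHR R0, 2  → R0 = 1019 >> 2 = 1019 // 2^2 = 254
Final: R0 = 254

254


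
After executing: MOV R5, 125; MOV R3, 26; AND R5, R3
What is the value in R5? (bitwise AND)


Register state trace:
  MOV R5, 125  → R5 = 125 (0b01111101)
  MOV R3, 26  → R3 = 26 (0b00011010)
  AND R5, R3  → R5 = 125 AND 26 = 24 (0b00011000)
Final: R5 = 24

24


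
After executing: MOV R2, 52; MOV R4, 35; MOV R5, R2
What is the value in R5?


Register state trace:
  MOV R2, 52  → R2 = 52
  MOV R4, 35  → R4 = 35
  MOV R5, R2  → R5 = 52
Final: R5 = 52

52


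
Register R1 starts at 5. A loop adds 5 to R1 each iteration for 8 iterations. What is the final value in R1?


Starting value: R1 = 5
  Iter 1: R1 = 5 + 5 = 10
  Iter 2: R1 = 10 + 5 = 15
  Iter 3: R1 = 15 + 5 = 20
  Iter 4: R1 = 20 + 5 = 25
  Iter 5: R1 = 25 + 5 = 30
  Iter 6: R1 = 30 + 5 = 35
  Iter 7: R1 = 35 + 5 = 40
  Iter 8: R1 = 40 + 5 = 45
Final: R1 = 45

45


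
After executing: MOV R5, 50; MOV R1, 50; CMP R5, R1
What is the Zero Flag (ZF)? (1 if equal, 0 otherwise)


Register state trace:
  MOV R5, 50  → R5 = 50
  MOV R1, 50  → R1 = 50
  CMP R5, R1  → computes 50 - 50 = 0
  Result is zero, so values are equal
ZF = 1

1


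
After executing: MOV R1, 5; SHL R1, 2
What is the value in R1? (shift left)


Register state trace:
  MOV R1, 5  → R1 = 5
  SHL R1, 2  → R1 = 5 << 2 = 5 * 2^2 = 20
Final: R1 = 20

20


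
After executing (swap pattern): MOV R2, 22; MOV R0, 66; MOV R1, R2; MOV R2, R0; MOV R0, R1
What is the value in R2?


Register state trace (swap pattern):
  MOV R2, 22  → R2 = 22
  MOV R0, 66  → R0 = 66
  MOV R1, R2  → R1 = 22  (save R2)
  MOV R2, R0  → R2 = 66  (R2 gets R0's value)
  MOV R0, R1  → R0 = 22  (R0 gets saved value)
Final: R2 = 66

66


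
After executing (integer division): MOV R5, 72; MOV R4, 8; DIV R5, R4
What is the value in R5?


Register state trace:
  MOV R5, 72  → R5 = 72
  MOV R4, 8  → R4 = 8
  DIV R5, R4  → R5 = 72 // 8 = 9
Final: R5 = 9

9


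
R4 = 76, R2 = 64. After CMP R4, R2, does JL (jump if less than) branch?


Trace:
  R4 = 76, R2 = 64
  CMP R4, R2  → compares 76 vs 64
  JL checks: is 76 less than 64?
  76 > 64, so condition is false
Branch taken: No

No


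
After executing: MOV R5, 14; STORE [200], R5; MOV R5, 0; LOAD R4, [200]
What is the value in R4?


Register and memory trace:
  MOV R5, 14  → R5 = 14
  STORE [200], R5  → mem[200] = 14
  MOV R5, 0  → R5 = 0
  LOAD R4, [200]  → R4 = mem[200] = 14
Final: R4 = 14

14


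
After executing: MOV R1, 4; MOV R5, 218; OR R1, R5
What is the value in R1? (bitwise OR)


Register state trace:
  MOV R1, 4  → R1 = 4 (0b00000100)
  MOV R5, 218  → R5 = 218 (0b11011010)
  OR R1, R5   → R1 = 4 OR 218 = 222 (0b11011110)
Final: R1 = 222

222


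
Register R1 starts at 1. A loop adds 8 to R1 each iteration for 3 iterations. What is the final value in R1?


Starting value: R1 = 1
  Iter 1: R1 = 1 + 8 = 9
  Iter 2: R1 = 9 + 8 = 17
  Iter 3: R1 = 17 + 8 = 25
Final: R1 = 25

25


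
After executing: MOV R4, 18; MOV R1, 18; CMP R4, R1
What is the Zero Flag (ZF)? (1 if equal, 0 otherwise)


Register state trace:
  MOV R4, 18  → R4 = 18
  MOV R1, 18  → R1 = 18
  CMP R4, R1  → computes 18 - 18 = 0
  Result is zero, so values are equal
ZF = 1

1


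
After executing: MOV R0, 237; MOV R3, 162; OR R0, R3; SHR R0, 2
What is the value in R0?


Register state trace:
  MOV R0, 237  → R0 = 237 (0b11101101)
  MOV R3, 162  → R3 = 162 (0b10100010)
  OR R0, R3  → R0 = 237 OR 162 = 239 (0b11101111)
  SHR R0, 2  → R0 = 239 >> 2 = 59
Final: R0 = 59

59


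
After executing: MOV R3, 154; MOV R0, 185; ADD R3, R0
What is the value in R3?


Register state trace:
  MOV R3, 154  → R3 = 154
  MOV R0, 185  → R0 = 185
  ADD R3, R0  → R3 = 154 + 185 = 339
Final: R3 = 339

339


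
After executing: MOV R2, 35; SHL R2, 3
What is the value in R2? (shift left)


Register state trace:
  MOV R2, 35  → R2 = 35
  SHL R2, 3  → R2 = 35 << 3 = 35 * 2^3 = 280
Final: R2 = 280

280


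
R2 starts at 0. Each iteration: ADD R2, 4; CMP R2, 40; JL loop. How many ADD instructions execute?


Loop trace (R2 starts at 0, target 40, step 4):
  ADD #1: R2 = 0 + 4 = 4  → 4 < 40, loop
  ADD #2: R2 = 4 + 4 = 8  → 8 < 40, loop
  ADD #3: R2 = 8 + 4 = 12  → 12 < 40, loop
  ADD #4: R2 = 12 + 4 = 16  → 16 < 40, loop
  ADD #5: R2 = 16 + 4 = 20  → 20 < 40, loop
  ADD #6: R2 = 20 + 4 = 24  → 24 < 40, loop
  ADD #7: R2 = 24 + 4 = 28  → 28 < 40, loop
  ADD #8: R2 = 28 + 4 = 32  → 32 < 40, loop
  ADD #9: R2 = 32 + 4 = 36  → 36 < 40, loop
  ADD #10: R2 = 36 + 4 = 40  → 40 >= 40, exit
Total ADD instructions: 10

10


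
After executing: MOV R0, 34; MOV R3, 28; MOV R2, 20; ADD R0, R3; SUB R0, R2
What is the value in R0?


Register state trace:
  MOV R0, 34  → R0 = 34
  MOV R3, 28  → R3 = 28
  MOV R2, 20  → R2 = 20
  ADD R0, R3  → R0 = 34 + 28 = 62
  SUB R0, R2  → R0 = 62 - 20 = 42
Final: R0 = 42

42


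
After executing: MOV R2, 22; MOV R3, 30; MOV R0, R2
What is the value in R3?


Register state trace:
  MOV R2, 22  → R2 = 22
  MOV R3, 30  → R3 = 30
  MOV R0, R2  → R0 = 22
Final: R3 = 30

30


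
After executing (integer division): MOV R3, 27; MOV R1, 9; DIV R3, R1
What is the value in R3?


Register state trace:
  MOV R3, 27  → R3 = 27
  MOV R1, 9  → R1 = 9
  DIV R3, R1  → R3 = 27 // 9 = 3
Final: R3 = 3

3


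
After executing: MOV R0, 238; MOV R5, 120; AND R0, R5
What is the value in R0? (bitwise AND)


Register state trace:
  MOV R0, 238  → R0 = 238 (0b11101110)
  MOV R5, 120  → R5 = 120 (0b01111000)
  AND R0, R5  → R0 = 238 AND 120 = 104 (0b01101000)
Final: R0 = 104

104


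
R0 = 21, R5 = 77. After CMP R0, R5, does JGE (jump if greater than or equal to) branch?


Trace:
  R0 = 21, R5 = 77
  CMP R0, R5  → compares 21 vs 77
  JGE checks: is 21 greater than or equal to 77?
  21 < 77, so condition is false
Branch taken: No

No


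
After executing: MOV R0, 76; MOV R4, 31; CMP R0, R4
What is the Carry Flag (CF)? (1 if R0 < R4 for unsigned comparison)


Register state trace:
  MOV R0, 76  → R0 = 76
  MOV R4, 31  → R4 = 31
  CMP R0, R4  → unsigned 76 - 31: no borrow
  76 >= 31, so CF = 0
CF = 0

0


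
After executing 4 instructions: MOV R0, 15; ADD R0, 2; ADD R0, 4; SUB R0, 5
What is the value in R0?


Register state trace:
  MOV R0, 15  → R0 = 15
  ADD R0, 2  → R0 = 15 + 2 = 17
  ADD R0, 4  → R0 = 17 + 4 = 21
  SUB R0, 5  → R0 = 21 - 5 = 16
Final: R0 = 16

16


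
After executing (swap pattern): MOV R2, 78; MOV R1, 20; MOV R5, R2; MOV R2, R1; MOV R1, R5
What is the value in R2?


Register state trace (swap pattern):
  MOV R2, 78  → R2 = 78
  MOV R1, 20  → R1 = 20
  MOV R5, R2  → R5 = 78  (save R2)
  MOV R2, R1  → R2 = 20  (R2 gets R1's value)
  MOV R1, R5  → R1 = 78  (R1 gets saved value)
Final: R2 = 20

20


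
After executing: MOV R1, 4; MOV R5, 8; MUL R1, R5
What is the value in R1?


Register state trace:
  MOV R1, 4  → R1 = 4
  MOV R5, 8  → R5 = 8
  MUL R1, R5  → R1 = 4 * 8 = 32
Final: R1 = 32

32


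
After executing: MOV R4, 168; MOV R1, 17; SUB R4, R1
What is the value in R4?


Register state trace:
  MOV R4, 168  → R4 = 168
  MOV R1, 17  → R1 = 17
  SUB R4, R1  → R4 = 168 - 17 = 151
Final: R4 = 151

151


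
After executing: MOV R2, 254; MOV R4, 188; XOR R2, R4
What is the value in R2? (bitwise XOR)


Register state trace:
  MOV R2, 254  → R2 = 254 (0b11111110)
  MOV R4, 188  → R4 = 188 (0b10111100)
  XOR R2, R4  → R2 = 254 XOR 188 = 66 (0b01000010)
Final: R2 = 66

66


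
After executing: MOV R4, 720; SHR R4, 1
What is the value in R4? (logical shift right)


Register state trace:
  MOV R4, 720  → R4 = 720
  SHR R4, 1  → R4 = 720 >> 1 = 720 // 2^1 = 360
Final: R4 = 360

360


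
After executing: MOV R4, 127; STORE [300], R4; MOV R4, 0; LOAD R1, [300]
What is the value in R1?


Register and memory trace:
  MOV R4, 127  → R4 = 127
  STORE [300], R4  → mem[300] = 127
  MOV R4, 0  → R4 = 0
  LOAD R1, [300]  → R1 = mem[300] = 127
Final: R1 = 127

127


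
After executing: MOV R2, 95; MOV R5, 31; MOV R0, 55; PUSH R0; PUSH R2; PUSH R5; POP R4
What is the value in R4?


Stack trace (top is rightmost):
  MOV R2, 95  → R2 = 95
  MOV R5, 31  → R5 = 31
  MOV R0, 55  → R0 = 55
  PUSH R0  → stack: [55]
  PUSH R2  → stack: [55, 95]
  PUSH R5  → stack: [55, 95, 31]
  POP R4  → R4 = 31, stack: [55, 95]
Final: R4 = 31

31


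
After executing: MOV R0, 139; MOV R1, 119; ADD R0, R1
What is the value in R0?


Register state trace:
  MOV R0, 139  → R0 = 139
  MOV R1, 119  → R1 = 119
  ADD R0, R1  → R0 = 139 + 119 = 258
Final: R0 = 258

258


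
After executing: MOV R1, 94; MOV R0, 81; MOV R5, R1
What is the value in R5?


Register state trace:
  MOV R1, 94  → R1 = 94
  MOV R0, 81  → R0 = 81
  MOV R5, R1  → R5 = 94
Final: R5 = 94

94


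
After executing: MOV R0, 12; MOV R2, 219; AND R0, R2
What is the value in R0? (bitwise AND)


Register state trace:
  MOV R0, 12  → R0 = 12 (0b00001100)
  MOV R2, 219  → R2 = 219 (0b11011011)
  AND R0, R2  → R0 = 12 AND 219 = 8 (0b00001000)
Final: R0 = 8

8


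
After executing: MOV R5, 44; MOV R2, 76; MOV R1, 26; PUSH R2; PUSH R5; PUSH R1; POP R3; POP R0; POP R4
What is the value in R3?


Stack trace (top is rightmost):
  MOV R5, 44  → R5 = 44
  MOV R2, 76  → R2 = 76
  MOV R1, 26  → R1 = 26
  PUSH R2  → stack: [76]
  PUSH R5  → stack: [76, 44]
  PUSH R1  → stack: [76, 44, 26]
  POP R3  → R3 = 26, stack: [76, 44]
  POP R0  → R0 = 44, stack: [76]
  POP R4  → R4 = 76, stack: []
Final: R3 = 26

26


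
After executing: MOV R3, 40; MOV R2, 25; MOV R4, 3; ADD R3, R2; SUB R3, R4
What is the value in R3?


Register state trace:
  MOV R3, 40  → R3 = 40
  MOV R2, 25  → R2 = 25
  MOV R4, 3  → R4 = 3
  ADD R3, R2  → R3 = 40 + 25 = 65
  SUB R3, R4  → R3 = 65 - 3 = 62
Final: R3 = 62

62


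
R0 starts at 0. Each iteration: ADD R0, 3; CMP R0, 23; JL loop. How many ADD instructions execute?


Loop trace (R0 starts at 0, target 23, step 3):
  ADD #1: R0 = 0 + 3 = 3  → 3 < 23, loop
  ADD #2: R0 = 3 + 3 = 6  → 6 < 23, loop
  ADD #3: R0 = 6 + 3 = 9  → 9 < 23, loop
  ADD #4: R0 = 9 + 3 = 12  → 12 < 23, loop
  ADD #5: R0 = 12 + 3 = 15  → 15 < 23, loop
  ADD #6: R0 = 15 + 3 = 18  → 18 < 23, loop
  ADD #7: R0 = 18 + 3 = 21  → 21 < 23, loop
  ADD #8: R0 = 21 + 3 = 24  → 24 >= 23, exit
Total ADD instructions: 8

8


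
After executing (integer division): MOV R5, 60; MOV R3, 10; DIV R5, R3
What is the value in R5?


Register state trace:
  MOV R5, 60  → R5 = 60
  MOV R3, 10  → R3 = 10
  DIV R5, R3  → R5 = 60 // 10 = 6
Final: R5 = 6

6


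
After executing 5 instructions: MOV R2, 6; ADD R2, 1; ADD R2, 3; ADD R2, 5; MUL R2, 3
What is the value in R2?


Register state trace:
  MOV R2, 6  → R2 = 6
  ADD R2, 1  → R2 = 6 + 1 = 7
  ADD R2, 3  → R2 = 7 + 3 = 10
  ADD R2, 5  → R2 = 10 + 5 = 15
  MUL R2, 3  → R2 = 15 * 3 = 45
Final: R2 = 45

45


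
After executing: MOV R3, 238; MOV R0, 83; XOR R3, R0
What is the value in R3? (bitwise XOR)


Register state trace:
  MOV R3, 238  → R3 = 238 (0b11101110)
  MOV R0, 83  → R0 = 83 (0b01010011)
  XOR R3, R0  → R3 = 238 XOR 83 = 189 (0b10111101)
Final: R3 = 189

189


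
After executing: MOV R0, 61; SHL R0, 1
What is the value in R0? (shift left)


Register state trace:
  MOV R0, 61  → R0 = 61
  SHL R0, 1  → R0 = 61 << 1 = 61 * 2^1 = 122
Final: R0 = 122

122


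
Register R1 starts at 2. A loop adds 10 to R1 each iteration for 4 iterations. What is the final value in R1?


Starting value: R1 = 2
  Iter 1: R1 = 2 + 10 = 12
  Iter 2: R1 = 12 + 10 = 22
  Iter 3: R1 = 22 + 10 = 32
  Iter 4: R1 = 32 + 10 = 42
Final: R1 = 42

42


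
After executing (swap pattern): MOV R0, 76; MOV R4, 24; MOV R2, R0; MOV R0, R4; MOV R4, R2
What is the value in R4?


Register state trace (swap pattern):
  MOV R0, 76  → R0 = 76
  MOV R4, 24  → R4 = 24
  MOV R2, R0  → R2 = 76  (save R0)
  MOV R0, R4  → R0 = 24  (R0 gets R4's value)
  MOV R4, R2  → R4 = 76  (R4 gets saved value)
Final: R4 = 76

76


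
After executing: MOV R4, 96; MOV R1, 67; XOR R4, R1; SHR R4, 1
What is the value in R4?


Register state trace:
  MOV R4, 96  → R4 = 96 (0b01100000)
  MOV R1, 67  → R1 = 67 (0b01000011)
  XOR R4, R1  → R4 = 96 XOR 67 = 35 (0b00100011)
  SHR R4, 1  → R4 = 35 >> 1 = 17
Final: R4 = 17

17


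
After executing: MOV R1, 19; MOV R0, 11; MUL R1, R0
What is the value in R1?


Register state trace:
  MOV R1, 19  → R1 = 19
  MOV R0, 11  → R0 = 11
  MUL R1, R0  → R1 = 19 * 11 = 209
Final: R1 = 209

209


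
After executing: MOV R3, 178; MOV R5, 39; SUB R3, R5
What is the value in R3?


Register state trace:
  MOV R3, 178  → R3 = 178
  MOV R5, 39  → R5 = 39
  SUB R3, R5  → R3 = 178 - 39 = 139
Final: R3 = 139

139


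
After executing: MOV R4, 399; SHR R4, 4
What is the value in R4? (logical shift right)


Register state trace:
  MOV R4, 399  → R4 = 399
  SHR R4, 4  → R4 = 399 >> 4 = 399 // 2^4 = 24
Final: R4 = 24

24


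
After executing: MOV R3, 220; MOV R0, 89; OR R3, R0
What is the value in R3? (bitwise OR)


Register state trace:
  MOV R3, 220  → R3 = 220 (0b11011100)
  MOV R0, 89  → R0 = 89 (0b01011001)
  OR R3, R0   → R3 = 220 OR 89 = 221 (0b11011101)
Final: R3 = 221

221


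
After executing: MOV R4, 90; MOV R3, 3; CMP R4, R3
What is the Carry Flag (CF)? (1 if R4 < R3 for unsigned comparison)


Register state trace:
  MOV R4, 90  → R4 = 90
  MOV R3, 3  → R3 = 3
  CMP R4, R3  → unsigned 90 - 3: no borrow
  90 >= 3, so CF = 0
CF = 0

0


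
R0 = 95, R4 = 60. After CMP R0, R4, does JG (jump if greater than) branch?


Trace:
  R0 = 95, R4 = 60
  CMP R0, R4  → compares 95 vs 60
  JG checks: is 95 greater than 60?
  95 > 60, so condition is true
Branch taken: Yes

Yes


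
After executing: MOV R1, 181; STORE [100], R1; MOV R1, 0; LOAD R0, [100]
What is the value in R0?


Register and memory trace:
  MOV R1, 181  → R1 = 181
  STORE [100], R1  → mem[100] = 181
  MOV R1, 0  → R1 = 0
  LOAD R0, [100]  → R0 = mem[100] = 181
Final: R0 = 181

181


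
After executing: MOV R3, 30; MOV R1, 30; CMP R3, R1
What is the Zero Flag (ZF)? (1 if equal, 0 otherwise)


Register state trace:
  MOV R3, 30  → R3 = 30
  MOV R1, 30  → R1 = 30
  CMP R3, R1  → computes 30 - 30 = 0
  Result is zero, so values are equal
ZF = 1

1


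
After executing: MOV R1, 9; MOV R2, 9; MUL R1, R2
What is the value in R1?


Register state trace:
  MOV R1, 9  → R1 = 9
  MOV R2, 9  → R2 = 9
  MUL R1, R2  → R1 = 9 * 9 = 81
Final: R1 = 81

81


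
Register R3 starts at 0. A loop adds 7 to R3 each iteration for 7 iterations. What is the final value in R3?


Starting value: R3 = 0
  Iter 1: R3 = 0 + 7 = 7
  Iter 2: R3 = 7 + 7 = 14
  Iter 3: R3 = 14 + 7 = 21
  Iter 4: R3 = 21 + 7 = 28
  Iter 5: R3 = 28 + 7 = 35
  Iter 6: R3 = 35 + 7 = 42
  Iter 7: R3 = 42 + 7 = 49
Final: R3 = 49

49


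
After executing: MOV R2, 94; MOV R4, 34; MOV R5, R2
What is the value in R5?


Register state trace:
  MOV R2, 94  → R2 = 94
  MOV R4, 34  → R4 = 34
  MOV R5, R2  → R5 = 94
Final: R5 = 94

94


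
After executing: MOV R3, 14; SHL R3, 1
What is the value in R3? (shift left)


Register state trace:
  MOV R3, 14  → R3 = 14
  SHL R3, 1  → R3 = 14 << 1 = 14 * 2^1 = 28
Final: R3 = 28

28


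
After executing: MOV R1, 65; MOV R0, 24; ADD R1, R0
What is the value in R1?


Register state trace:
  MOV R1, 65  → R1 = 65
  MOV R0, 24  → R0 = 24
  ADD R1, R0  → R1 = 65 + 24 = 89
Final: R1 = 89

89


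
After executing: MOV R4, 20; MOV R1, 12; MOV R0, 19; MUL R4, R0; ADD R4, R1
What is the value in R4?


Register state trace:
  MOV R4, 20  → R4 = 20
  MOV R1, 12  → R1 = 12
  MOV R0, 19  → R0 = 19
  MUL R4, R0  → R4 = 20 * 19 = 380
  ADD R4, R1  → R4 = 380 + 12 = 392
Final: R4 = 392

392


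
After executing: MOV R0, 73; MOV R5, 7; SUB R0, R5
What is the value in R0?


Register state trace:
  MOV R0, 73  → R0 = 73
  MOV R5, 7  → R5 = 7
  SUB R0, R5  → R0 = 73 - 7 = 66
Final: R0 = 66

66


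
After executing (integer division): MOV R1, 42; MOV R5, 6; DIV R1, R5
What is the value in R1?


Register state trace:
  MOV R1, 42  → R1 = 42
  MOV R5, 6  → R5 = 6
  DIV R1, R5  → R1 = 42 // 6 = 7
Final: R1 = 7

7


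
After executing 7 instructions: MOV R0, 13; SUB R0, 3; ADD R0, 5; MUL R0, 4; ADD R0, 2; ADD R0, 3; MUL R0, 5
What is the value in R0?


Register state trace:
  MOV R0, 13  → R0 = 13
  SUB R0, 3  → R0 = 13 - 3 = 10
  ADD R0, 5  → R0 = 10 + 5 = 15
  MUL R0, 4  → R0 = 15 * 4 = 60
  ADD R0, 2  → R0 = 60 + 2 = 62
  ADD R0, 3  → R0 = 62 + 3 = 65
  MUL R0, 5  → R0 = 65 * 5 = 325
Final: R0 = 325

325


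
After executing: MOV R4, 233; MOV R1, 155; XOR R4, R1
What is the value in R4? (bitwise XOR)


Register state trace:
  MOV R4, 233  → R4 = 233 (0b11101001)
  MOV R1, 155  → R1 = 155 (0b10011011)
  XOR R4, R1  → R4 = 233 XOR 155 = 114 (0b01110010)
Final: R4 = 114

114


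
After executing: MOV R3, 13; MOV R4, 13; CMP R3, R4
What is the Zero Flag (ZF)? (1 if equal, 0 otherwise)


Register state trace:
  MOV R3, 13  → R3 = 13
  MOV R4, 13  → R4 = 13
  CMP R3, R4  → computes 13 - 13 = 0
  Result is zero, so values are equal
ZF = 1

1


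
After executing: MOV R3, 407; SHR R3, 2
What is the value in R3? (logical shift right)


Register state trace:
  MOV R3, 407  → R3 = 407
  SHR R3, 2  → R3 = 407 >> 2 = 407 // 2^2 = 101
Final: R3 = 101

101


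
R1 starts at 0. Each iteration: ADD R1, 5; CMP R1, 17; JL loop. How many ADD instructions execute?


Loop trace (R1 starts at 0, target 17, step 5):
  ADD #1: R1 = 0 + 5 = 5  → 5 < 17, loop
  ADD #2: R1 = 5 + 5 = 10  → 10 < 17, loop
  ADD #3: R1 = 10 + 5 = 15  → 15 < 17, loop
  ADD #4: R1 = 15 + 5 = 20  → 20 >= 17, exit
Total ADD instructions: 4

4


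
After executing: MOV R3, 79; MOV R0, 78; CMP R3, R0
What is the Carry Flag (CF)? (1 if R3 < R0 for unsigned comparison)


Register state trace:
  MOV R3, 79  → R3 = 79
  MOV R0, 78  → R0 = 78
  CMP R3, R0  → unsigned 79 - 78: no borrow
  79 >= 78, so CF = 0
CF = 0

0


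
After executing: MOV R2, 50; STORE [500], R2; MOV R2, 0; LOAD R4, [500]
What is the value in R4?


Register and memory trace:
  MOV R2, 50  → R2 = 50
  STORE [500], R2  → mem[500] = 50
  MOV R2, 0  → R2 = 0
  LOAD R4, [500]  → R4 = mem[500] = 50
Final: R4 = 50

50


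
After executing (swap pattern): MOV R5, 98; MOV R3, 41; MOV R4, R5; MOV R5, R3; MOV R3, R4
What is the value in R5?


Register state trace (swap pattern):
  MOV R5, 98  → R5 = 98
  MOV R3, 41  → R3 = 41
  MOV R4, R5  → R4 = 98  (save R5)
  MOV R5, R3  → R5 = 41  (R5 gets R3's value)
  MOV R3, R4  → R3 = 98  (R3 gets saved value)
Final: R5 = 41

41


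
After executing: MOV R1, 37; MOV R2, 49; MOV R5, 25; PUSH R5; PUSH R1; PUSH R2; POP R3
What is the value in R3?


Stack trace (top is rightmost):
  MOV R1, 37  → R1 = 37
  MOV R2, 49  → R2 = 49
  MOV R5, 25  → R5 = 25
  PUSH R5  → stack: [25]
  PUSH R1  → stack: [25, 37]
  PUSH R2  → stack: [25, 37, 49]
  POP R3  → R3 = 49, stack: [25, 37]
Final: R3 = 49

49


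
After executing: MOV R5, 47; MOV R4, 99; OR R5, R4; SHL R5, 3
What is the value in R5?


Register state trace:
  MOV R5, 47  → R5 = 47 (0b00101111)
  MOV R4, 99  → R4 = 99 (0b01100011)
  OR R5, R4  → R5 = 47 OR 99 = 111 (0b01101111)
  SHL R5, 3  → R5 = 111 << 3 = 888
Final: R5 = 888

888


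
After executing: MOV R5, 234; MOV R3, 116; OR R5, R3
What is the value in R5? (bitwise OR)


Register state trace:
  MOV R5, 234  → R5 = 234 (0b11101010)
  MOV R3, 116  → R3 = 116 (0b01110100)
  OR R5, R3   → R5 = 234 OR 116 = 254 (0b11111110)
Final: R5 = 254

254


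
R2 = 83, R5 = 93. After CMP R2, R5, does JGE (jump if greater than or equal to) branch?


Trace:
  R2 = 83, R5 = 93
  CMP R2, R5  → compares 83 vs 93
  JGE checks: is 83 greater than or equal to 93?
  83 < 93, so condition is false
Branch taken: No

No


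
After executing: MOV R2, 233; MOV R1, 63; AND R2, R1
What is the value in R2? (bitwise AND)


Register state trace:
  MOV R2, 233  → R2 = 233 (0b11101001)
  MOV R1, 63  → R1 = 63 (0b00111111)
  AND R2, R1  → R2 = 233 AND 63 = 41 (0b00101001)
Final: R2 = 41

41


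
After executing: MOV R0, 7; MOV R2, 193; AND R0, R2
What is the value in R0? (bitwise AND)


Register state trace:
  MOV R0, 7  → R0 = 7 (0b00000111)
  MOV R2, 193  → R2 = 193 (0b11000001)
  AND R0, R2  → R0 = 7 AND 193 = 1 (0b00000001)
Final: R0 = 1

1


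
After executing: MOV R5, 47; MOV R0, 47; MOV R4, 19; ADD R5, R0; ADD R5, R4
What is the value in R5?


Register state trace:
  MOV R5, 47  → R5 = 47
  MOV R0, 47  → R0 = 47
  MOV R4, 19  → R4 = 19
  ADD R5, R0  → R5 = 47 + 47 = 94
  ADD R5, R4  → R5 = 94 + 19 = 113
Final: R5 = 113

113


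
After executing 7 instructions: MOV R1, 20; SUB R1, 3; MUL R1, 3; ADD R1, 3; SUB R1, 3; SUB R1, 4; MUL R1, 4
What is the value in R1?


Register state trace:
  MOV R1, 20  → R1 = 20
  SUB R1, 3  → R1 = 20 - 3 = 17
  MUL R1, 3  → R1 = 17 * 3 = 51
  ADD R1, 3  → R1 = 51 + 3 = 54
  SUB R1, 3  → R1 = 54 - 3 = 51
  SUB R1, 4  → R1 = 51 - 4 = 47
  MUL R1, 4  → R1 = 47 * 4 = 188
Final: R1 = 188

188


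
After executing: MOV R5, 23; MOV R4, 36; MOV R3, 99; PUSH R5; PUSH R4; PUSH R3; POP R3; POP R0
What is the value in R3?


Stack trace (top is rightmost):
  MOV R5, 23  → R5 = 23
  MOV R4, 36  → R4 = 36
  MOV R3, 99  → R3 = 99
  PUSH R5  → stack: [23]
  PUSH R4  → stack: [23, 36]
  PUSH R3  → stack: [23, 36, 99]
  POP R3  → R3 = 99, stack: [23, 36]
  POP R0  → R0 = 36, stack: [23]
Final: R3 = 99

99


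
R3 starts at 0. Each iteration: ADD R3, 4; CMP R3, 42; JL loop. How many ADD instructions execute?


Loop trace (R3 starts at 0, target 42, step 4):
  ADD #1: R3 = 0 + 4 = 4  → 4 < 42, loop
  ADD #2: R3 = 4 + 4 = 8  → 8 < 42, loop
  ADD #3: R3 = 8 + 4 = 12  → 12 < 42, loop
  ADD #4: R3 = 12 + 4 = 16  → 16 < 42, loop
  ADD #5: R3 = 16 + 4 = 20  → 20 < 42, loop
  ADD #6: R3 = 20 + 4 = 24  → 24 < 42, loop
  ADD #7: R3 = 24 + 4 = 28  → 28 < 42, loop
  ADD #8: R3 = 28 + 4 = 32  → 32 < 42, loop
  ADD #9: R3 = 32 + 4 = 36  → 36 < 42, loop
  ADD #10: R3 = 36 + 4 = 40  → 40 < 42, loop
  ADD #11: R3 = 40 + 4 = 44  → 44 >= 42, exit
Total ADD instructions: 11

11


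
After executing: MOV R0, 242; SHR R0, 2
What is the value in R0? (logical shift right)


Register state trace:
  MOV R0, 242  → R0 = 242
  SHR R0, 2  → R0 = 242 >> 2 = 242 // 2^2 = 60
Final: R0 = 60

60


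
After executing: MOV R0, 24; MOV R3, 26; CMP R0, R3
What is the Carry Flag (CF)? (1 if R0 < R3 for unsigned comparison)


Register state trace:
  MOV R0, 24  → R0 = 24
  MOV R3, 26  → R3 = 26
  CMP R0, R3  → unsigned 24 - 26: borrow occurs
  24 < 26, so CF = 1
CF = 1

1


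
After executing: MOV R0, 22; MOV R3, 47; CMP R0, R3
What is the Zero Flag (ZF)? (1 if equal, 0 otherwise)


Register state trace:
  MOV R0, 22  → R0 = 22
  MOV R3, 47  → R3 = 47
  CMP R0, R3  → computes 22 - 47 = -25
  Result is nonzero, so values are not equal
ZF = 0

0


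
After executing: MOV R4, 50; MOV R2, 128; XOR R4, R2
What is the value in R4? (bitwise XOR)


Register state trace:
  MOV R4, 50  → R4 = 50 (0b00110010)
  MOV R2, 128  → R2 = 128 (0b10000000)
  XOR R4, R2  → R4 = 50 XOR 128 = 178 (0b10110010)
Final: R4 = 178

178


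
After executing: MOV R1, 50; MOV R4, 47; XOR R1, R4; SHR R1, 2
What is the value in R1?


Register state trace:
  MOV R1, 50  → R1 = 50 (0b00110010)
  MOV R4, 47  → R4 = 47 (0b00101111)
  XOR R1, R4  → R1 = 50 XOR 47 = 29 (0b00011101)
  SHR R1, 2  → R1 = 29 >> 2 = 7
Final: R1 = 7

7


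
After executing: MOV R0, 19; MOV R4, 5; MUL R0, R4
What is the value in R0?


Register state trace:
  MOV R0, 19  → R0 = 19
  MOV R4, 5  → R4 = 5
  MUL R0, R4  → R0 = 19 * 5 = 95
Final: R0 = 95

95


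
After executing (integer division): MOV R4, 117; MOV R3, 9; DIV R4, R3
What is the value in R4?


Register state trace:
  MOV R4, 117  → R4 = 117
  MOV R3, 9  → R3 = 9
  DIV R4, R3  → R4 = 117 // 9 = 13
Final: R4 = 13

13


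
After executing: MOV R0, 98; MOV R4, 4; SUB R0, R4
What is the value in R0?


Register state trace:
  MOV R0, 98  → R0 = 98
  MOV R4, 4  → R4 = 4
  SUB R0, R4  → R0 = 98 - 4 = 94
Final: R0 = 94

94


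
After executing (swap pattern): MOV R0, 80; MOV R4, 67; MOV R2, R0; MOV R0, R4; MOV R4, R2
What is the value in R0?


Register state trace (swap pattern):
  MOV R0, 80  → R0 = 80
  MOV R4, 67  → R4 = 67
  MOV R2, R0  → R2 = 80  (save R0)
  MOV R0, R4  → R0 = 67  (R0 gets R4's value)
  MOV R4, R2  → R4 = 80  (R4 gets saved value)
Final: R0 = 67

67


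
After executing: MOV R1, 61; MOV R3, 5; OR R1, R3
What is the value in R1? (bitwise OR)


Register state trace:
  MOV R1, 61  → R1 = 61 (0b00111101)
  MOV R3, 5  → R3 = 5 (0b00000101)
  OR R1, R3   → R1 = 61 OR 5 = 61 (0b00111101)
Final: R1 = 61

61


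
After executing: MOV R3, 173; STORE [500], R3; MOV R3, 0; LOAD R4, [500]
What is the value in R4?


Register and memory trace:
  MOV R3, 173  → R3 = 173
  STORE [500], R3  → mem[500] = 173
  MOV R3, 0  → R3 = 0
  LOAD R4, [500]  → R4 = mem[500] = 173
Final: R4 = 173

173


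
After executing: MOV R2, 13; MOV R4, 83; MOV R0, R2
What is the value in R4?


Register state trace:
  MOV R2, 13  → R2 = 13
  MOV R4, 83  → R4 = 83
  MOV R0, R2  → R0 = 13
Final: R4 = 83

83


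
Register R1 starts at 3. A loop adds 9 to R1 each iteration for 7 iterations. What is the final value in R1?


Starting value: R1 = 3
  Iter 1: R1 = 3 + 9 = 12
  Iter 2: R1 = 12 + 9 = 21
  Iter 3: R1 = 21 + 9 = 30
  Iter 4: R1 = 30 + 9 = 39
  Iter 5: R1 = 39 + 9 = 48
  Iter 6: R1 = 48 + 9 = 57
  Iter 7: R1 = 57 + 9 = 66
Final: R1 = 66

66


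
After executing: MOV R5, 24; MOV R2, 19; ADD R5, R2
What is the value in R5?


Register state trace:
  MOV R5, 24  → R5 = 24
  MOV R2, 19  → R2 = 19
  ADD R5, R2  → R5 = 24 + 19 = 43
Final: R5 = 43

43


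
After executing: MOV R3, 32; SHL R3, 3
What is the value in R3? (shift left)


Register state trace:
  MOV R3, 32  → R3 = 32
  SHL R3, 3  → R3 = 32 << 3 = 32 * 2^3 = 256
Final: R3 = 256

256


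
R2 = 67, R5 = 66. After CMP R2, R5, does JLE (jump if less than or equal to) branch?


Trace:
  R2 = 67, R5 = 66
  CMP R2, R5  → compares 67 vs 66
  JLE checks: is 67 less than or equal to 66?
  67 > 66, so condition is false
Branch taken: No

No


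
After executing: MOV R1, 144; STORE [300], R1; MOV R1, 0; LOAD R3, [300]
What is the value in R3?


Register and memory trace:
  MOV R1, 144  → R1 = 144
  STORE [300], R1  → mem[300] = 144
  MOV R1, 0  → R1 = 0
  LOAD R3, [300]  → R3 = mem[300] = 144
Final: R3 = 144

144


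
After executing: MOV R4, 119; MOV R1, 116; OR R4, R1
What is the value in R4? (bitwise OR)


Register state trace:
  MOV R4, 119  → R4 = 119 (0b01110111)
  MOV R1, 116  → R1 = 116 (0b01110100)
  OR R4, R1   → R4 = 119 OR 116 = 119 (0b01110111)
Final: R4 = 119

119


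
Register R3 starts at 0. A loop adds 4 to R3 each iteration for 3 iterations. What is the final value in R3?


Starting value: R3 = 0
  Iter 1: R3 = 0 + 4 = 4
  Iter 2: R3 = 4 + 4 = 8
  Iter 3: R3 = 8 + 4 = 12
Final: R3 = 12

12


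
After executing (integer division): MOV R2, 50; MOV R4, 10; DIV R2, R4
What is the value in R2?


Register state trace:
  MOV R2, 50  → R2 = 50
  MOV R4, 10  → R4 = 10
  DIV R2, R4  → R2 = 50 // 10 = 5
Final: R2 = 5

5


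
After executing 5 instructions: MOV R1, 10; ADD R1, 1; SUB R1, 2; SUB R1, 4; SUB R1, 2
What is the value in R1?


Register state trace:
  MOV R1, 10  → R1 = 10
  ADD R1, 1  → R1 = 10 + 1 = 11
  SUB R1, 2  → R1 = 11 - 2 = 9
  SUB R1, 4  → R1 = 9 - 4 = 5
  SUB R1, 2  → R1 = 5 - 2 = 3
Final: R1 = 3

3


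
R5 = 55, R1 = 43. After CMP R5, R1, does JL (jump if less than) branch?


Trace:
  R5 = 55, R1 = 43
  CMP R5, R1  → compares 55 vs 43
  JL checks: is 55 less than 43?
  55 > 43, so condition is false
Branch taken: No

No


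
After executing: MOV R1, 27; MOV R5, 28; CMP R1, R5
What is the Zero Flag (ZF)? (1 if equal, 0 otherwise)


Register state trace:
  MOV R1, 27  → R1 = 27
  MOV R5, 28  → R5 = 28
  CMP R1, R5  → computes 27 - 28 = -1
  Result is nonzero, so values are not equal
ZF = 0

0


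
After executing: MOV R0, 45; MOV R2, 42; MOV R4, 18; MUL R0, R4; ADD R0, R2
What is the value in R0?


Register state trace:
  MOV R0, 45  → R0 = 45
  MOV R2, 42  → R2 = 42
  MOV R4, 18  → R4 = 18
  MUL R0, R4  → R0 = 45 * 18 = 810
  ADD R0, R2  → R0 = 810 + 42 = 852
Final: R0 = 852

852


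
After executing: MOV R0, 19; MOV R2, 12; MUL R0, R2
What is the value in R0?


Register state trace:
  MOV R0, 19  → R0 = 19
  MOV R2, 12  → R2 = 12
  MUL R0, R2  → R0 = 19 * 12 = 228
Final: R0 = 228

228


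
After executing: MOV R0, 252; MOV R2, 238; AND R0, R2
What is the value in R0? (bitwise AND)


Register state trace:
  MOV R0, 252  → R0 = 252 (0b11111100)
  MOV R2, 238  → R2 = 238 (0b11101110)
  AND R0, R2  → R0 = 252 AND 238 = 236 (0b11101100)
Final: R0 = 236

236


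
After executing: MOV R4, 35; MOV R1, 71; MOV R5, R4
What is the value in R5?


Register state trace:
  MOV R4, 35  → R4 = 35
  MOV R1, 71  → R1 = 71
  MOV R5, R4  → R5 = 35
Final: R5 = 35

35


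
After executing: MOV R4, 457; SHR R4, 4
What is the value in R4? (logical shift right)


Register state trace:
  MOV R4, 457  → R4 = 457
  SHR R4, 4  → R4 = 457 >> 4 = 457 // 2^4 = 28
Final: R4 = 28

28


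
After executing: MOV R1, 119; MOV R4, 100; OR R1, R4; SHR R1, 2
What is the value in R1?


Register state trace:
  MOV R1, 119  → R1 = 119 (0b01110111)
  MOV R4, 100  → R4 = 100 (0b01100100)
  OR R1, R4  → R1 = 119 OR 100 = 119 (0b01110111)
  SHR R1, 2  → R1 = 119 >> 2 = 29
Final: R1 = 29

29


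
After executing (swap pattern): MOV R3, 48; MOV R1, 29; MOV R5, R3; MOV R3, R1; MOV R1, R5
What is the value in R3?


Register state trace (swap pattern):
  MOV R3, 48  → R3 = 48
  MOV R1, 29  → R1 = 29
  MOV R5, R3  → R5 = 48  (save R3)
  MOV R3, R1  → R3 = 29  (R3 gets R1's value)
  MOV R1, R5  → R1 = 48  (R1 gets saved value)
Final: R3 = 29

29


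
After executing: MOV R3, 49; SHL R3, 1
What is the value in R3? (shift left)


Register state trace:
  MOV R3, 49  → R3 = 49
  SHL R3, 1  → R3 = 49 << 1 = 49 * 2^1 = 98
Final: R3 = 98

98


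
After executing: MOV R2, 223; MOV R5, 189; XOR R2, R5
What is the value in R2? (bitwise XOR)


Register state trace:
  MOV R2, 223  → R2 = 223 (0b11011111)
  MOV R5, 189  → R5 = 189 (0b10111101)
  XOR R2, R5  → R2 = 223 XOR 189 = 98 (0b01100010)
Final: R2 = 98

98


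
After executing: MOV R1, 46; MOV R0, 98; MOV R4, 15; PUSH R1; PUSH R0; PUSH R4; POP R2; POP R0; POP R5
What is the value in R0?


Stack trace (top is rightmost):
  MOV R1, 46  → R1 = 46
  MOV R0, 98  → R0 = 98
  MOV R4, 15  → R4 = 15
  PUSH R1  → stack: [46]
  PUSH R0  → stack: [46, 98]
  PUSH R4  → stack: [46, 98, 15]
  POP R2  → R2 = 15, stack: [46, 98]
  POP R0  → R0 = 98, stack: [46]
  POP R5  → R5 = 46, stack: []
Final: R0 = 98

98


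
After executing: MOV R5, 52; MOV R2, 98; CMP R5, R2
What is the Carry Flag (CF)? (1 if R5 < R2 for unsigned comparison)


Register state trace:
  MOV R5, 52  → R5 = 52
  MOV R2, 98  → R2 = 98
  CMP R5, R2  → unsigned 52 - 98: borrow occurs
  52 < 98, so CF = 1
CF = 1

1


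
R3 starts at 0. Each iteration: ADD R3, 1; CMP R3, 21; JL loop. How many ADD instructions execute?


Loop trace (R3 starts at 0, target 21, step 1):
  ADD #1: R3 = 0 + 1 = 1  → 1 < 21, loop
  ADD #2: R3 = 1 + 1 = 2  → 2 < 21, loop
  ADD #3: R3 = 2 + 1 = 3  → 3 < 21, loop
  ADD #4: R3 = 3 + 1 = 4  → 4 < 21, loop
  ADD #5: R3 = 4 + 1 = 5  → 5 < 21, loop
  ADD #6: R3 = 5 + 1 = 6  → 6 < 21, loop
  ADD #7: R3 = 6 + 1 = 7  → 7 < 21, loop
  ADD #8: R3 = 7 + 1 = 8  → 8 < 21, loop
  ADD #9: R3 = 8 + 1 = 9  → 9 < 21, loop
  ADD #10: R3 = 9 + 1 = 10  → 10 < 21, loop
  ADD #11: R3 = 10 + 1 = 11  → 11 < 21, loop
  ADD #12: R3 = 11 + 1 = 12  → 12 < 21, loop
  ADD #13: R3 = 12 + 1 = 13  → 13 < 21, loop
  ADD #14: R3 = 13 + 1 = 14  → 14 < 21, loop
  ADD #15: R3 = 14 + 1 = 15  → 15 < 21, loop
  ADD #16: R3 = 15 + 1 = 16  → 16 < 21, loop
  ADD #17: R3 = 16 + 1 = 17  → 17 < 21, loop
  ADD #18: R3 = 17 + 1 = 18  → 18 < 21, loop
  ADD #19: R3 = 18 + 1 = 19  → 19 < 21, loop
  ADD #20: R3 = 19 + 1 = 20  → 20 < 21, loop
  ADD #21: R3 = 20 + 1 = 21  → 21 >= 21, exit
Total ADD instructions: 21

21


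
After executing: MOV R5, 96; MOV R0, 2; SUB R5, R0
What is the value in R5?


Register state trace:
  MOV R5, 96  → R5 = 96
  MOV R0, 2  → R0 = 2
  SUB R5, R0  → R5 = 96 - 2 = 94
Final: R5 = 94

94


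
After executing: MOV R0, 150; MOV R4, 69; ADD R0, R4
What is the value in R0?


Register state trace:
  MOV R0, 150  → R0 = 150
  MOV R4, 69  → R4 = 69
  ADD R0, R4  → R0 = 150 + 69 = 219
Final: R0 = 219

219


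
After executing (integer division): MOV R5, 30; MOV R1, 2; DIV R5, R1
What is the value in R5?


Register state trace:
  MOV R5, 30  → R5 = 30
  MOV R1, 2  → R1 = 2
  DIV R5, R1  → R5 = 30 // 2 = 15
Final: R5 = 15

15


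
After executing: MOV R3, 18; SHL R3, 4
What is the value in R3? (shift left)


Register state trace:
  MOV R3, 18  → R3 = 18
  SHL R3, 4  → R3 = 18 << 4 = 18 * 2^4 = 288
Final: R3 = 288

288


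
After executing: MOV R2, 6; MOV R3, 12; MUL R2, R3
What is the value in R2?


Register state trace:
  MOV R2, 6  → R2 = 6
  MOV R3, 12  → R3 = 12
  MUL R2, R3  → R2 = 6 * 12 = 72
Final: R2 = 72

72


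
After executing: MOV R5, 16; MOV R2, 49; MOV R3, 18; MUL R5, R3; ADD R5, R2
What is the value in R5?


Register state trace:
  MOV R5, 16  → R5 = 16
  MOV R2, 49  → R2 = 49
  MOV R3, 18  → R3 = 18
  MUL R5, R3  → R5 = 16 * 18 = 288
  ADD R5, R2  → R5 = 288 + 49 = 337
Final: R5 = 337

337


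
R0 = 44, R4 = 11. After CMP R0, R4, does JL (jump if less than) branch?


Trace:
  R0 = 44, R4 = 11
  CMP R0, R4  → compares 44 vs 11
  JL checks: is 44 less than 11?
  44 > 11, so condition is false
Branch taken: No

No


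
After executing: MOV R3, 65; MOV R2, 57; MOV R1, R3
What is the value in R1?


Register state trace:
  MOV R3, 65  → R3 = 65
  MOV R2, 57  → R2 = 57
  MOV R1, R3  → R1 = 65
Final: R1 = 65

65


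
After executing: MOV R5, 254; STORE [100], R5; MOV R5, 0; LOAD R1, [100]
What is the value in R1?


Register and memory trace:
  MOV R5, 254  → R5 = 254
  STORE [100], R5  → mem[100] = 254
  MOV R5, 0  → R5 = 0
  LOAD R1, [100]  → R1 = mem[100] = 254
Final: R1 = 254

254


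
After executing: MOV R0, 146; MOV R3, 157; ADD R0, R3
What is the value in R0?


Register state trace:
  MOV R0, 146  → R0 = 146
  MOV R3, 157  → R3 = 157
  ADD R0, R3  → R0 = 146 + 157 = 303
Final: R0 = 303

303


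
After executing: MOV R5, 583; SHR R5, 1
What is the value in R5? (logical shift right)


Register state trace:
  MOV R5, 583  → R5 = 583
  SHR R5, 1  → R5 = 583 >> 1 = 583 // 2^1 = 291
Final: R5 = 291

291


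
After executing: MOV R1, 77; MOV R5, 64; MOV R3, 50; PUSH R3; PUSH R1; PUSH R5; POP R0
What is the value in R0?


Stack trace (top is rightmost):
  MOV R1, 77  → R1 = 77
  MOV R5, 64  → R5 = 64
  MOV R3, 50  → R3 = 50
  PUSH R3  → stack: [50]
  PUSH R1  → stack: [50, 77]
  PUSH R5  → stack: [50, 77, 64]
  POP R0  → R0 = 64, stack: [50, 77]
Final: R0 = 64

64


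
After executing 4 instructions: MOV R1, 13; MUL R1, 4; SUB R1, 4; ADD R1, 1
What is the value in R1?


Register state trace:
  MOV R1, 13  → R1 = 13
  MUL R1, 4  → R1 = 13 * 4 = 52
  SUB R1, 4  → R1 = 52 - 4 = 48
  ADD R1, 1  → R1 = 48 + 1 = 49
Final: R1 = 49

49
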